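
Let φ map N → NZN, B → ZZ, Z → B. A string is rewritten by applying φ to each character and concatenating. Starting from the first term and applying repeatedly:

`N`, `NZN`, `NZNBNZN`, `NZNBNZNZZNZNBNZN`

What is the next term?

NZNBNZNZZNZNBNZNBBNZNBNZNZZNZNBNZN

Replace each of the 16 characters of NZNBNZNZZNZNBNZN in place — NZN B NZN ZZ NZN B NZN B B NZN B NZN ZZ NZN B NZN — and concatenate.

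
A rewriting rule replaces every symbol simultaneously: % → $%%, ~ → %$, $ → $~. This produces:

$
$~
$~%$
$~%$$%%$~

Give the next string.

Expanding $~%$$%%$~: $→$~, ~→%$, %→$%%, $→$~, $→$~, %→$%%, %→$%%, $→$~, ~→%$. Concatenated: $~ %$ $%% $~ $~ $%% $%% $~ %$.

$~%$$%%$~$~$%%$%%$~%$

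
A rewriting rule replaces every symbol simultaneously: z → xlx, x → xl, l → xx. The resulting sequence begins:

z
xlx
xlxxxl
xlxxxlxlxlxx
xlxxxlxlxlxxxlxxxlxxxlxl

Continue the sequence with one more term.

Rewriting the 24 symbols of xlxxxlxlxlxxxlxxxlxxxlxl one by one yields xl xx xl xl xl xx xl xx xl xx xl xl xl xx xl xl xl xx xl xl xl xx xl xx; concatenated:

xlxxxlxlxlxxxlxxxlxxxlxlxlxxxlxlxlxxxlxlxlxxxlxx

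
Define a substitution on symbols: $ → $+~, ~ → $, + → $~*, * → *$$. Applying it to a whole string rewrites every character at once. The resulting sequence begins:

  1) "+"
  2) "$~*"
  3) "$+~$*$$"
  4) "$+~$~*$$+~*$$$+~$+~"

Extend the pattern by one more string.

Rewriting the 19 symbols of $+~$~*$$+~*$$$+~$+~ one by one yields $+~ $~* $ $+~ $ *$$ $+~ $+~ $~* $ *$$ $+~ $+~ $+~ $~* $ $+~ $~* $; concatenated:

$+~$~*$$+~$*$$$+~$+~$~*$*$$$+~$+~$+~$~*$$+~$~*$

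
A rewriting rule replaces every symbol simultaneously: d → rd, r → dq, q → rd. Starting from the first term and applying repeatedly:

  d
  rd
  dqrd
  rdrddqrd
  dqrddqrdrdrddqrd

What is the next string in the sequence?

rdrddqrdrdrddqrddqrddqrdrdrddqrd

φ(dqrddqrdrdrddqrd) expands symbol-by-symbol to rd rd dq rd rd rd dq rd dq rd dq rd rd rd dq rd; joining the 16 pieces gives the next term.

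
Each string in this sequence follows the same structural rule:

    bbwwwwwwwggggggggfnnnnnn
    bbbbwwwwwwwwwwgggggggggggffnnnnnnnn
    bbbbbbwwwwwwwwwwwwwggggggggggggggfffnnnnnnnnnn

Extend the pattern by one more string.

bbbbbbbbwwwwwwwwwwwwwwwwgggggggggggggggggffffnnnnnnnnnnnn

The n-th term is 2n-2 b's then 3n+1 w's then 3n+2 g's then n-1 f's then 2n+2 n's, where the shown terms are n = 2, 3, 4.
For the next term, n = 5, so the run lengths are 8, 16, 17, 4, 12.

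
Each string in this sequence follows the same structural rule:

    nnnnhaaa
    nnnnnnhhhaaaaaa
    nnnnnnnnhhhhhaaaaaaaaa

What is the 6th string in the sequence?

nnnnnnnnnnnnnnhhhhhhhhhhhaaaaaaaaaaaaaaaaaa

Reading off run lengths: n runs 4, 6, 8; h runs 1, 3, 5; a runs 3, 6, 9 — each is linear in n (n = 1, 2, …).
Setting n = 6 gives 14, 11, 18 characters in each block.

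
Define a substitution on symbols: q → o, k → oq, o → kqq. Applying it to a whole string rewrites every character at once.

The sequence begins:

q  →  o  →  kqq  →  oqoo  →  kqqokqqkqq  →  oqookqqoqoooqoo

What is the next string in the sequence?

φ(oqookqqoqoooqoo) expands symbol-by-symbol to kqq o kqq kqq oq o o kqq o kqq kqq kqq o kqq kqq; joining the 15 pieces gives the next term.

kqqokqqkqqoqookqqokqqkqqkqqokqqkqq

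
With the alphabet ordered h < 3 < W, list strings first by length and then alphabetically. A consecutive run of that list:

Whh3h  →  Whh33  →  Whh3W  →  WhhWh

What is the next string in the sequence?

Treat WhhWh as a base-3 numeral over the given alphabet and add one, carrying through any trailing W's.

WhhW3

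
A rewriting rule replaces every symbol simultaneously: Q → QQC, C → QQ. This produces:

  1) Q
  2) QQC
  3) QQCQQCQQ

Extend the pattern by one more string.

QQCQQCQQQQCQQCQQQQCQQC

Apply φ to QQCQQCQQ symbol by symbol: Q→QQC, Q→QQC, C→QQ, Q→QQC, Q→QQC, C→QQ, Q→QQC, Q→QQC; joined: QQC QQC QQ QQC QQC QQ QQC QQC.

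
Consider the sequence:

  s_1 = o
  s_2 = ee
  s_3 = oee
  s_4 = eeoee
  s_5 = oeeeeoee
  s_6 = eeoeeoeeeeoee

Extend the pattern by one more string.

From term 3 onward, concatenate the second-to-last term with the last: o·ee = oee, ee·oee = eeoee, …
So term 7 is oeeeeoee·eeoeeoeeeeoee.

oeeeeoeeeeoeeoeeeeoee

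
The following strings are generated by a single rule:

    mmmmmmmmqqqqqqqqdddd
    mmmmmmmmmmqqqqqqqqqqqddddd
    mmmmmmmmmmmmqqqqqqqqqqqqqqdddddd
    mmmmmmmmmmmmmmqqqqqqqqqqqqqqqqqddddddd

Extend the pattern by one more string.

The n-th term is 2n+2 m's then 3n-1 q's then n+1 d's, where the shown terms are n = 3, 4, 5, 6.
For the next term, n = 7, so the run lengths are 16, 20, 8.

mmmmmmmmmmmmmmmmqqqqqqqqqqqqqqqqqqqqdddddddd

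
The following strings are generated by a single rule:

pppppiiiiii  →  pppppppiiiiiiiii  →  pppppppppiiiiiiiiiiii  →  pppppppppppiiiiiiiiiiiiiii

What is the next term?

The n-th term is 2n+1 p's then 3n i's, where the shown terms are n = 2, 3, 4, 5.
For the next term, n = 6, so the run lengths are 13, 18.

pppppppppppppiiiiiiiiiiiiiiiiii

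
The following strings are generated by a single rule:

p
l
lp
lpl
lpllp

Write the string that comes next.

From term 3 onward, concatenate the last term with the second-to-last: l·p = lp, lp·l = lpl, …
The next term joins lpllp and lpl.

lpllplpl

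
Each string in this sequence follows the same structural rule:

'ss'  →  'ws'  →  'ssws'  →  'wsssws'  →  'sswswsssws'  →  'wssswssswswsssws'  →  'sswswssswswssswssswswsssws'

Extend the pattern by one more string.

From term 3 onward, concatenate the second-to-last term with the last: ss·ws = ssws, ws·ssws = wsssws, …
Continuing: wssswssswswsssws · sswswssswswssswssswswsssws gives term 8.

wssswssswswssswssswswssswswssswssswswsssws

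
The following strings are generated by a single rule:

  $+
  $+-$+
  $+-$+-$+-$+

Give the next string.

$+-$+-$+-$+-$+-$+-$+-$+

Every step duplicates the string with '-' between the halves.
One more doubling of $+-$+-$+-$+ gives the answer.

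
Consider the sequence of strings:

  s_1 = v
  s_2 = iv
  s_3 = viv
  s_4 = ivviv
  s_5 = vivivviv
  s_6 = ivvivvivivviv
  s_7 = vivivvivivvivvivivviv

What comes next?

From term 3 onward, concatenate the second-to-last term with the last: v·iv = viv, iv·viv = ivviv, …
So term 8 is ivvivvivivviv·vivivvivivvivvivivviv.

ivvivvivivvivvivivvivivvivvivivviv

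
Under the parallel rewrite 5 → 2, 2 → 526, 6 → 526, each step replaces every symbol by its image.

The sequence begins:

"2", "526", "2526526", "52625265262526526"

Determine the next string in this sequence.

Replace each of the 17 characters of 52625265262526526 in place — 2 526 526 526 2 526 526 2 526 526 526 2 526 526 2 526 526 — and concatenate.

25265265262526526252652652625265262526526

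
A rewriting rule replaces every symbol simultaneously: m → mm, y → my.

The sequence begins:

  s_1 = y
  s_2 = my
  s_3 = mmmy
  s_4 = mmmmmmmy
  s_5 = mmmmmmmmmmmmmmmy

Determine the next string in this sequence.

φ(mmmmmmmmmmmmmmmy) expands symbol-by-symbol to mm mm mm mm mm mm mm mm mm mm mm mm mm mm mm my; joining the 16 pieces gives the next term.

mmmmmmmmmmmmmmmmmmmmmmmmmmmmmmmy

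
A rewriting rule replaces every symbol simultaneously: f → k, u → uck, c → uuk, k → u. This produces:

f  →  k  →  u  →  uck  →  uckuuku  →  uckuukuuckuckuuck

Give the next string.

Replace each of the 17 characters of uckuukuuckuckuuck in place — uck uuk u uck uck u uck uck uuk u uck uuk u uck uck uuk u — and concatenate.

uckuukuuckuckuuckuckuukuuckuukuuckuckuuku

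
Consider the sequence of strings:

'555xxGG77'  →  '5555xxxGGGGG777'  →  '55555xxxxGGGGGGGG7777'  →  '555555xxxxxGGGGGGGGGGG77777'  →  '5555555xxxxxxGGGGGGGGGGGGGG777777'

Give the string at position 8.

5555555555xxxxxxxxxGGGGGGGGGGGGGGGGGGGGGGG777777777

The n-th term is n+2 5's then n+1 x's then 3n-1 G's then n+1 7's (n = 1, 2, …).
At n = 8 the blocks have lengths 10, 9, 23, 9.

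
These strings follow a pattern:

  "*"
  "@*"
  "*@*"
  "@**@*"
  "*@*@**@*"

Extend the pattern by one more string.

@**@**@*@**@*

From term 3 onward, concatenate the second-to-last term with the last: *·@* = *@*, @*·*@* = @**@*, …
So term 6 is @**@*·*@*@**@*.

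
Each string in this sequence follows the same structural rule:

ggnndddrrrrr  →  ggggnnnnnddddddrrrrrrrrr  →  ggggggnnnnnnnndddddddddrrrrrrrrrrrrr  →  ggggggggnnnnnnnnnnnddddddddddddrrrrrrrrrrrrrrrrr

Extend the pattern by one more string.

ggggggggggnnnnnnnnnnnnnndddddddddddddddrrrrrrrrrrrrrrrrrrrrr

The n-th term is 2n g's then 3n-1 n's then 3n d's then 4n+1 r's (n = 1, 2, …).
At n = 5 the blocks have lengths 10, 14, 15, 21.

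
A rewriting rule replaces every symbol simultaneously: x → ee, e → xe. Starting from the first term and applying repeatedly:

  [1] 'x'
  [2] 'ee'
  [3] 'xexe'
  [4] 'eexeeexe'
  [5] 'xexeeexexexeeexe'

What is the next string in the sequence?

eexeeexexexeeexeeexeeexexexeeexe

Applying the rule to each of the 16 symbols of xexeeexexexeeexe gives the pieces ee xe ee xe xe xe ee xe ee xe ee xe xe xe ee xe, which concatenate to the answer.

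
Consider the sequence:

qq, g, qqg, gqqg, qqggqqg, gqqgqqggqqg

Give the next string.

qqggqqggqqgqqggqqg

Each term (from the third on) is the two preceding terms concatenated in order: term 3 = qq·g = qqg.
Continuing: qqggqqg · gqqgqqggqqg gives term 7.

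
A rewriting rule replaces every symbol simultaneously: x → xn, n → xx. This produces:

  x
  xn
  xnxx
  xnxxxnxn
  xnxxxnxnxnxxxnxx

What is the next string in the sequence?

xnxxxnxnxnxxxnxxxnxxxnxnxnxxxnxn

Applying the rule to each of the 16 symbols of xnxxxnxnxnxxxnxx gives the pieces xn xx xn xn xn xx xn xx xn xx xn xn xn xx xn xn, which concatenate to the answer.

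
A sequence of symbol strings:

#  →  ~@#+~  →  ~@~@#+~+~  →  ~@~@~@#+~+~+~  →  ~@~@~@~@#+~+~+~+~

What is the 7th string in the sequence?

Each term wraps the previous one in ~@ on the left and +~ on the right.
From ~@~@~@~@#+~+~+~+~, 2 further steps: ~@~@~@~@#+~+~+~+~ → ~@~@~@~@~@#+~+~+~+~+~ → (answer).

~@~@~@~@~@~@#+~+~+~+~+~+~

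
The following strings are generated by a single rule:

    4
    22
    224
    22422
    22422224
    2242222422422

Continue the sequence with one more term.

From term 3 onward, concatenate the last term with the second-to-last: 22·4 = 224, 224·22 = 22422, …
So term 7 is 2242222422422·22422224.

224222242242222422224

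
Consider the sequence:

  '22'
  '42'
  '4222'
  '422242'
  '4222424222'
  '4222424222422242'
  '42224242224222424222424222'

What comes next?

From term 3 onward, concatenate the last term with the second-to-last: 42·22 = 4222, 4222·42 = 422242, …
So term 8 is 42224242224222424222424222·4222424222422242.

422242422242224242224242224222424222422242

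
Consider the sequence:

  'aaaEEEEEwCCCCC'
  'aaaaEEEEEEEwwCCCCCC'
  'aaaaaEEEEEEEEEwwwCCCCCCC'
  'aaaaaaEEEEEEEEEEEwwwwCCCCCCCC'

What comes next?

The n-th term is n a's then 2n-1 E's then n-2 w's then n+2 C's, where the shown terms are n = 3, 4, 5, 6.
At n = 7 the blocks have lengths 7, 13, 5, 9.

aaaaaaaEEEEEEEEEEEEEwwwwwCCCCCCCCC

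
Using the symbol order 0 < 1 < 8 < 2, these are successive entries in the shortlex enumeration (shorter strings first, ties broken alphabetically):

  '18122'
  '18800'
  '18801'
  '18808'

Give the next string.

Treat 18808 as a base-4 numeral over the given alphabet and add one, carrying through any trailing 2's.

18802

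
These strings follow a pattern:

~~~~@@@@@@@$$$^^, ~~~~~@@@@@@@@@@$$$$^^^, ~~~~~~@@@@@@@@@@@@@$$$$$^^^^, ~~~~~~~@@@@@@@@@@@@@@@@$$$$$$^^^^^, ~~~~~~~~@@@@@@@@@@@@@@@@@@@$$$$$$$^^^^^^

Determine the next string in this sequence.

Each string has the form ~^{n+2} @^{3n+1} $^{n+1} ^^{n}, where the shown terms are n = 2, 3, 4, 5, 6.
For the next term, n = 7, so the run lengths are 9, 22, 8, 7.

~~~~~~~~~@@@@@@@@@@@@@@@@@@@@@@$$$$$$$$^^^^^^^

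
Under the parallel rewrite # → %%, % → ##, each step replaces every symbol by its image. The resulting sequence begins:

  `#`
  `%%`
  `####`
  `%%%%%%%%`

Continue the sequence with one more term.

Apply φ to %%%%%%%% symbol by symbol: %→##, %→##, %→##, %→##, %→##, %→##, %→##, %→##; joined: ## ## ## ## ## ## ## ##.

################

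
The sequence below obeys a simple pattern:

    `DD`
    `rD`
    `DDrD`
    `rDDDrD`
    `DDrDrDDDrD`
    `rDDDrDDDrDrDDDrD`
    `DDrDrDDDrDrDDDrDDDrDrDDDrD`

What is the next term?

rDDDrDDDrDrDDDrDDDrDrDDDrDrDDDrDDDrDrDDDrD

This is a Fibonacci-style word recurrence s(k) = s(k−2)·s(k−1): e.g. DD·rD = DDrD.
The next term joins rDDDrDDDrDrDDDrD and DDrDrDDDrDrDDDrDDDrDrDDDrD.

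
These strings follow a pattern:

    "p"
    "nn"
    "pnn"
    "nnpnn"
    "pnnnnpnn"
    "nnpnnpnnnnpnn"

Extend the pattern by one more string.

pnnnnpnnnnpnnpnnnnpnn

Each term (from the third on) is the two preceding terms concatenated in order: term 3 = p·nn = pnn.
The next term joins pnnnnpnn and nnpnnpnnnnpnn.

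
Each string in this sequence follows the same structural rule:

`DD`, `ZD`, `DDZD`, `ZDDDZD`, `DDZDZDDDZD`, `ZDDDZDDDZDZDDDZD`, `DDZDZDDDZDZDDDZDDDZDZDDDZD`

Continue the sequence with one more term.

Each term (from the third on) is the two preceding terms concatenated in order: term 3 = DD·ZD = DDZD.
Continuing: ZDDDZDDDZDZDDDZD · DDZDZDDDZDZDDDZDDDZDZDDDZD gives term 8.

ZDDDZDDDZDZDDDZDDDZDZDDDZDZDDDZDDDZDZDDDZD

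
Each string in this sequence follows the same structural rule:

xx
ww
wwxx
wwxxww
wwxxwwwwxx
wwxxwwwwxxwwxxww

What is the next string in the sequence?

From term 3 onward, concatenate the last term with the second-to-last: ww·xx = wwxx, wwxx·ww = wwxxww, …
The next term joins wwxxwwwwxxwwxxww and wwxxwwwwxx.

wwxxwwwwxxwwxxwwwwxxwwwwxx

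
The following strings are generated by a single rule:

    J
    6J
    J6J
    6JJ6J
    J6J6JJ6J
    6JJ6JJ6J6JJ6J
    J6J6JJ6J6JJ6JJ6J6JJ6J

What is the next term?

This is a Fibonacci-style word recurrence s(k) = s(k−2)·s(k−1): e.g. J·6J = J6J.
Continuing: 6JJ6JJ6J6JJ6J · J6J6JJ6J6JJ6JJ6J6JJ6J gives term 8.

6JJ6JJ6J6JJ6JJ6J6JJ6J6JJ6JJ6J6JJ6J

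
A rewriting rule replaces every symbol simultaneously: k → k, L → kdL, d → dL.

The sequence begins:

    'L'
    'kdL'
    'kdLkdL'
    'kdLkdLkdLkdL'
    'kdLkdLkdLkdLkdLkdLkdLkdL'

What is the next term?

kdLkdLkdLkdLkdLkdLkdLkdLkdLkdLkdLkdLkdLkdLkdLkdL

Replace each of the 24 characters of kdLkdLkdLkdLkdLkdLkdLkdL in place — k dL kdL k dL kdL k dL kdL k dL kdL k dL kdL k dL kdL k dL kdL k dL kdL — and concatenate.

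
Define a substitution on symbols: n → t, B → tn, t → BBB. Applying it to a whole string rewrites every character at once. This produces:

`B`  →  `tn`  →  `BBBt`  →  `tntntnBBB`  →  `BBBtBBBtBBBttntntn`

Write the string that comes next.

Applying the rule to each of the 18 symbols of BBBtBBBtBBBttntntn gives the pieces tn tn tn BBB tn tn tn BBB tn tn tn BBB BBB t BBB t BBB t, which concatenate to the answer.

tntntnBBBtntntnBBBtntntnBBBBBBtBBBtBBBt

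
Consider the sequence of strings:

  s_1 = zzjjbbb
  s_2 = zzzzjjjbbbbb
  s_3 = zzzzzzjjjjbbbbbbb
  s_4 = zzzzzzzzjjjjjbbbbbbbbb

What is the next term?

Reading off run lengths: z runs 2, 4, 6, 8; j runs 2, 3, 4, 5; b runs 3, 5, 7, 9 — each is linear in n (n = 1, 2, …).
For the next term, n = 5, so the run lengths are 10, 6, 11.

zzzzzzzzzzjjjjjjbbbbbbbbbbb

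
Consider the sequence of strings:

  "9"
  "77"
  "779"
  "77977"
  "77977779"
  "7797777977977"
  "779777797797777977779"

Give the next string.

7797777977977779777797797777977977

Each term (from the third on) is the previous term followed by the one before it: term 3 = 77·9 = 779.
Continuing: 779777797797777977779 · 7797777977977 gives term 8.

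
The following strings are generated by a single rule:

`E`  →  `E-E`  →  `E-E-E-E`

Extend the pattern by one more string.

Each string is two copies of the previous one joined by '-'.
Doubling E-E-E-E with '-' between the halves:

E-E-E-E-E-E-E-E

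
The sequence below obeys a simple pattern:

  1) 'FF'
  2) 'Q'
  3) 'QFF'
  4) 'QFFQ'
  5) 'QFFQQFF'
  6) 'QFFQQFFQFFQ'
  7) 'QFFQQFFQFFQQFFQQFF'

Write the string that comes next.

QFFQQFFQFFQQFFQQFFQFFQQFFQFFQ

This is a Fibonacci-style word recurrence s(k) = s(k−1)·s(k−2): e.g. Q·FF = QFF.
So term 8 is QFFQQFFQFFQQFFQQFF·QFFQQFFQFFQ.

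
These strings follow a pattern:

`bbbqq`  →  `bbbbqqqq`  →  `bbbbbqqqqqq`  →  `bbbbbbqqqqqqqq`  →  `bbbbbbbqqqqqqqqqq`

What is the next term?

bbbbbbbbqqqqqqqqqqqq

Each string has the form b^{n+2} q^{2n} (n = 1, 2, …).
For the next term, n = 6, so the run lengths are 8, 12.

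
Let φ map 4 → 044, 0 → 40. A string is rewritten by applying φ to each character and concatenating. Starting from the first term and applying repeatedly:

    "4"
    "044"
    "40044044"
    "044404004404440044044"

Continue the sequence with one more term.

Replace each of the 21 characters of 044404004404440044044 in place — 40 044 044 044 40 044 40 40 044 044 40 044 044 044 40 40 044 044 40 044 044 — and concatenate.

4004404404440044404004404440044044044404004404440044044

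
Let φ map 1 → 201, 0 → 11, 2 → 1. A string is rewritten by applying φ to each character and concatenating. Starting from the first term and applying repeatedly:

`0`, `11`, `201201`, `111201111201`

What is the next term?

Rewriting each symbol of 111201111201: 1→201, 1→201, 1→201, 2→1, 0→11, 1→201, 1→201, 1→201, 1→201, 2→1, 0→11, 1→201, which concatenates to 201 201 201 1 11 201 201 201 201 1 11 201.

201201201111201201201201111201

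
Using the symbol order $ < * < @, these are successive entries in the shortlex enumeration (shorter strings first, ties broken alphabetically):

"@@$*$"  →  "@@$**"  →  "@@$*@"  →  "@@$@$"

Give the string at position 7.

@@*$$

Advancing 3 positions from @@$@$ through @@$@$ → @@$@* → @@$@@ reaches term 7.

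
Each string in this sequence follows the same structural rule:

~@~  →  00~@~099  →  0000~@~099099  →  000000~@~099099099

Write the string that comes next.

00000000~@~099099099099

s(k+1) = 00·s(k)·099, so each term gains 00 as a prefix and 099 as a suffix.
So the next term is 00·000000~@~099099099·099.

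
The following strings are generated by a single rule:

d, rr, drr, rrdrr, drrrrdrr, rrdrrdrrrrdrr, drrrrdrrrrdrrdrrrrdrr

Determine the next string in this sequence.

From term 3 onward, concatenate the second-to-last term with the last: d·rr = drr, rr·drr = rrdrr, …
Continuing: rrdrrdrrrrdrr · drrrrdrrrrdrrdrrrrdrr gives term 8.

rrdrrdrrrrdrrdrrrrdrrrrdrrdrrrrdrr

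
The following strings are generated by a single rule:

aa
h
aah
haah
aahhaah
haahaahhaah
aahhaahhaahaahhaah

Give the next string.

haahaahhaahaahhaahhaahaahhaah

From term 3 onward, concatenate the second-to-last term with the last: aa·h = aah, h·aah = haah, …
The next term joins haahaahhaah and aahhaahhaahaahhaah.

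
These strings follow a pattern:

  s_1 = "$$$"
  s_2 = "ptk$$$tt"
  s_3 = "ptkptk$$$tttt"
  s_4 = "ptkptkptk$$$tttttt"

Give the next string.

Every step adds ptk to the front and tt to the end of the previous string.
One more step from ptkptkptk$$$tttttt gives the answer.

ptkptkptkptk$$$tttttttt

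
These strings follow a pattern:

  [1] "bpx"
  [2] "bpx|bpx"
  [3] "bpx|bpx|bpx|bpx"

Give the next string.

s(k+1) = s(k)·|·s(k) — each term doubles the last with '|' between the halves.
Doubling bpx|bpx|bpx|bpx with '|' between the halves:

bpx|bpx|bpx|bpx|bpx|bpx|bpx|bpx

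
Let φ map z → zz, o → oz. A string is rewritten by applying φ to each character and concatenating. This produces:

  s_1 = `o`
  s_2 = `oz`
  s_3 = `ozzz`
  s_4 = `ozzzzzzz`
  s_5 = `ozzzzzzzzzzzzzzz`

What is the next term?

Replace each of the 16 characters of ozzzzzzzzzzzzzzz in place — oz zz zz zz zz zz zz zz zz zz zz zz zz zz zz zz — and concatenate.

ozzzzzzzzzzzzzzzzzzzzzzzzzzzzzzz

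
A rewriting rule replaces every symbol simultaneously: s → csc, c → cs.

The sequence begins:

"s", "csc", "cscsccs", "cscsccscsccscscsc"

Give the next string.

Replace each of the 17 characters of cscsccscsccscscsc in place — cs csc cs csc cs cs csc cs csc cs cs csc cs csc cs csc cs — and concatenate.

cscsccscsccscscsccscsccscscsccscsccscsccs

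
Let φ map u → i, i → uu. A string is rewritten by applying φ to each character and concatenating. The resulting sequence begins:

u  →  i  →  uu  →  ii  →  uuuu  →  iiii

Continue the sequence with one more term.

Expanding iiii: i→uu, i→uu, i→uu, i→uu. Concatenated: uu uu uu uu.

uuuuuuuu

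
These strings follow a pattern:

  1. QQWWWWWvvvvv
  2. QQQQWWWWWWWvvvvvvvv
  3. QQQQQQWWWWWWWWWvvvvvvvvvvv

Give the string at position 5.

QQQQQQQQQQWWWWWWWWWWWWWvvvvvvvvvvvvvvvvv

Each string has the form Q^{2n} W^{2n+3} v^{3n+2} (n = 1, 2, …).
At n = 5 the blocks have lengths 10, 13, 17.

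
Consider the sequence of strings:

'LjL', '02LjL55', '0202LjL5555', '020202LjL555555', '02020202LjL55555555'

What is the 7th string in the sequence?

s(k+1) = 02·s(k)·55, so each term gains 02 as a prefix and 55 as a suffix.
From 02020202LjL55555555, 2 further steps: 02020202LjL55555555 → 0202020202LjL5555555555 → (answer).

020202020202LjL555555555555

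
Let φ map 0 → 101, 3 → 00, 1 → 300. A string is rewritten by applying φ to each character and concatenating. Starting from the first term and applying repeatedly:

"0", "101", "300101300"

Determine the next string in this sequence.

Rewriting each symbol of 300101300: 3→00, 0→101, 0→101, 1→300, 0→101, 1→300, 3→00, 0→101, 0→101, which concatenates to 00 101 101 300 101 300 00 101 101.

0010110130010130000101101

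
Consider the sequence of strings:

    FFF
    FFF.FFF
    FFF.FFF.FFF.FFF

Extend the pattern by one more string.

Each string is two copies of the previous one joined by '.'.
Doubling FFF.FFF.FFF.FFF with '.' between the halves:

FFF.FFF.FFF.FFF.FFF.FFF.FFF.FFF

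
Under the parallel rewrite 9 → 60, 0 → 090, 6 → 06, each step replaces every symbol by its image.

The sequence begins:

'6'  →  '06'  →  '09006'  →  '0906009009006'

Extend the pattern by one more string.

Rewriting the 13 symbols of 0906009009006 one by one yields 090 60 090 06 090 090 60 090 090 60 090 090 06; concatenated:

0906009006090090600900906009009006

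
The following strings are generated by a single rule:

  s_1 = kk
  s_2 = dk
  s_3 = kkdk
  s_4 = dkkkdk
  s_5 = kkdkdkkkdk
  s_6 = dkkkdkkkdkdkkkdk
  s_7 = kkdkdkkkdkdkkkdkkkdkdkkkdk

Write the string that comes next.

Each term (from the third on) is the two preceding terms concatenated in order: term 3 = kk·dk = kkdk.
The next term joins dkkkdkkkdkdkkkdk and kkdkdkkkdkdkkkdkkkdkdkkkdk.

dkkkdkkkdkdkkkdkkkdkdkkkdkdkkkdkkkdkdkkkdk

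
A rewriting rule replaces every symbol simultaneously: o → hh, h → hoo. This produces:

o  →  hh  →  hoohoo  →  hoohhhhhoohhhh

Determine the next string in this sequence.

hoohhhhhoohoohoohoohoohhhhhoohoohoohoo

φ(hoohhhhhoohhhh) expands symbol-by-symbol to hoo hh hh hoo hoo hoo hoo hoo hh hh hoo hoo hoo hoo; joining the 14 pieces gives the next term.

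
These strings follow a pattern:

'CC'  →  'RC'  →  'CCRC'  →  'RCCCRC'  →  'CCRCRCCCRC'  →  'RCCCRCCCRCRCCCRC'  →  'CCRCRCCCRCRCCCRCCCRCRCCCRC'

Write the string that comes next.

RCCCRCCCRCRCCCRCCCRCRCCCRCRCCCRCCCRCRCCCRC

From term 3 onward, concatenate the second-to-last term with the last: CC·RC = CCRC, RC·CCRC = RCCCRC, …
So term 8 is RCCCRCCCRCRCCCRC·CCRCRCCCRCRCCCRCCCRCRCCCRC.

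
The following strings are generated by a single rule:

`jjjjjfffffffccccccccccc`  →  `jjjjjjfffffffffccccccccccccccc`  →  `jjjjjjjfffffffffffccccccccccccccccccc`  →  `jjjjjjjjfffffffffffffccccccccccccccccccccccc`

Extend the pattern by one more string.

Reading off run lengths: j runs 5, 6, 7, 8; f runs 7, 9, 11, 13; c runs 11, 15, 19, 23 — each is linear in n, where the shown terms are n = 2, 3, 4, 5.
For the next term, n = 6, so the run lengths are 9, 15, 27.

jjjjjjjjjfffffffffffffffccccccccccccccccccccccccccc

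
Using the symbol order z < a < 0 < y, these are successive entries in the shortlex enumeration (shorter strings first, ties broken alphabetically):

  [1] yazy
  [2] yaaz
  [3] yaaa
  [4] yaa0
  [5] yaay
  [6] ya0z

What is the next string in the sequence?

Find the rightmost character of ya0z below y, bump it to the next letter, and reset everything to its right to z.

ya0a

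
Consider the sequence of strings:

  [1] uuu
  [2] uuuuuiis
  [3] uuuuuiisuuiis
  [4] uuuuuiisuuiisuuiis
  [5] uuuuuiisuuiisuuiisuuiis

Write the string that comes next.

The strings grow by a fixed suffix uuiis each time.
Applying this once more to uuuuuiisuuiisuuiisuuiis:

uuuuuiisuuiisuuiisuuiisuuiis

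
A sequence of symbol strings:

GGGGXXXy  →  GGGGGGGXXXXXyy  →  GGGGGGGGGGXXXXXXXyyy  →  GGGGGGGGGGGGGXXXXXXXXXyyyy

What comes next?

Reading off run lengths: G runs 4, 7, 10, 13; X runs 3, 5, 7, 9; y runs 1, 2, 3, 4 — each is linear in n, where the shown terms are n = 2, 3, 4, 5.
Setting n = 6 gives 16, 11, 5 characters in each block.

GGGGGGGGGGGGGGGGXXXXXXXXXXXyyyyy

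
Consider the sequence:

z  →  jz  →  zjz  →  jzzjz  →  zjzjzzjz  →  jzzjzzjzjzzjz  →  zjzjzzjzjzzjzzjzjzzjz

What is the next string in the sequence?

From term 3 onward, concatenate the second-to-last term with the last: z·jz = zjz, jz·zjz = jzzjz, …
Continuing: jzzjzzjzjzzjz · zjzjzzjzjzzjzzjzjzzjz gives term 8.

jzzjzzjzjzzjzzjzjzzjzjzzjzzjzjzzjz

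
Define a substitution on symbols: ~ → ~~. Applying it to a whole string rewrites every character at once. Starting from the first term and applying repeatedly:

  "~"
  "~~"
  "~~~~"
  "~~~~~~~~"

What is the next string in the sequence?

~~~~~~~~~~~~~~~~

Expanding ~~~~~~~~: ~→~~, ~→~~, ~→~~, ~→~~, ~→~~, ~→~~, ~→~~, ~→~~. Concatenated: ~~ ~~ ~~ ~~ ~~ ~~ ~~ ~~.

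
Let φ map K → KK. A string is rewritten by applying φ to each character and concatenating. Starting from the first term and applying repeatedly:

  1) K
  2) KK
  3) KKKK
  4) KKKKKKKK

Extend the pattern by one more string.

KKKKKKKKKKKKKKKK

Rewriting each symbol of KKKKKKKK: K→KK, K→KK, K→KK, K→KK, K→KK, K→KK, K→KK, K→KK, which concatenates to KK KK KK KK KK KK KK KK.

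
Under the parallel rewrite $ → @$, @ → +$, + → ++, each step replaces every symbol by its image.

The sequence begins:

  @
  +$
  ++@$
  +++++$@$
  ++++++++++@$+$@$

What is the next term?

Replace each of the 16 characters of ++++++++++@$+$@$ in place — ++ ++ ++ ++ ++ ++ ++ ++ ++ ++ +$ @$ ++ @$ +$ @$ — and concatenate.

+++++++++++++++++++++$@$++@$+$@$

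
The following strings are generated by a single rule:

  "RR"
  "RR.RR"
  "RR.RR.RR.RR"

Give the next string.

Each string is two copies of the previous one joined by '.'.
So the next term is two copies of RR.RR.RR.RR with '.' between the halves.

RR.RR.RR.RR.RR.RR.RR.RR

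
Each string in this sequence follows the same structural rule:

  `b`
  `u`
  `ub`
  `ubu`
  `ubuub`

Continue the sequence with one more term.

ubuububu

Each term (from the third on) is the previous term followed by the one before it: term 3 = u·b = ub.
The next term joins ubuub and ubu.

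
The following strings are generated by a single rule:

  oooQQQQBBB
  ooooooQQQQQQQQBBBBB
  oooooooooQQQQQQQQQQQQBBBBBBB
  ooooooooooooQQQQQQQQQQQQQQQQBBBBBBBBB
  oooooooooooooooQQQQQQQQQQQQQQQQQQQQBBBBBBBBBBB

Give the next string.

ooooooooooooooooooQQQQQQQQQQQQQQQQQQQQQQQQBBBBBBBBBBBBB

Reading off run lengths: o runs 3, 6, 9, 12, 15; Q runs 4, 8, 12, 16, 20; B runs 3, 5, 7, 9, 11 — each is linear in n (n = 1, 2, …).
For the next term, n = 6, so the run lengths are 18, 24, 13.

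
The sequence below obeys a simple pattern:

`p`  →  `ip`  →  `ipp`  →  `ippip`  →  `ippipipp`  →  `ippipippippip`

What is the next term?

ippipippippipippipipp

This is a Fibonacci-style word recurrence s(k) = s(k−1)·s(k−2): e.g. ip·p = ipp.
Continuing: ippipippippip · ippipipp gives term 7.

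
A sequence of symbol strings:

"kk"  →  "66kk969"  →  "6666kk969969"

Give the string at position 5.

66666666kk969969969969

Every step adds 66 to the front and 969 to the end of the previous string.
From 6666kk969969, 2 further steps: 6666kk969969 → 666666kk969969969 → (answer).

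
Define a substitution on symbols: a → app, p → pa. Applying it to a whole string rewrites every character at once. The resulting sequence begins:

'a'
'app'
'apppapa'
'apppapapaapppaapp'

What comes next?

Applying the rule to each of the 17 symbols of apppapapaapppaapp gives the pieces app pa pa pa app pa app pa app app pa pa pa app app pa pa, which concatenate to the answer.

apppapapaapppaapppaappapppapapaappapppapa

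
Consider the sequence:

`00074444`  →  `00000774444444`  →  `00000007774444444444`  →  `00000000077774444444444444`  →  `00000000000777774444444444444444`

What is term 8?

00000000000000000777777774444444444444444444444444

Reading off run lengths: 0 runs 3, 5, 7, 9, 11; 7 runs 1, 2, 3, 4, 5; 4 runs 4, 7, 10, 13, 16 — each is linear in n (n = 1, 2, …).
Setting n = 8 gives 17, 8, 25 characters in each block.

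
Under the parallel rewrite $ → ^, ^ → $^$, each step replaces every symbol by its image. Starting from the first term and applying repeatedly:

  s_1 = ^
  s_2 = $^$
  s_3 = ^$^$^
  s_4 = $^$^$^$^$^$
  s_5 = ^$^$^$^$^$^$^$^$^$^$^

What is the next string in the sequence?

$^$^$^$^$^$^$^$^$^$^$^$^$^$^$^$^$^$^$^$^$^$

φ(^$^$^$^$^$^$^$^$^$^$^) expands symbol-by-symbol to $^$ ^ $^$ ^ $^$ ^ $^$ ^ $^$ ^ $^$ ^ $^$ ^ $^$ ^ $^$ ^ $^$ ^ $^$; joining the 21 pieces gives the next term.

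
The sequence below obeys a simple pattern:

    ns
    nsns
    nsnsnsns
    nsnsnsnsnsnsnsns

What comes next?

Every step duplicates the string.
So the next term is two copies of nsnsnsnsnsnsnsns.

nsnsnsnsnsnsnsnsnsnsnsnsnsnsnsns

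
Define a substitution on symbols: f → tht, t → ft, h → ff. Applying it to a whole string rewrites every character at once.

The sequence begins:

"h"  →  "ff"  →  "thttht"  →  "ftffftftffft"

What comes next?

Apply φ to ftffftftffft symbol by symbol: f→tht, t→ft, f→tht, f→tht, f→tht, t→ft, f→tht, t→ft, f→tht, f→tht, f→tht, t→ft; joined: tht ft tht tht tht ft tht ft tht tht tht ft.

thtftthtthtthtftthtftthtthtthtft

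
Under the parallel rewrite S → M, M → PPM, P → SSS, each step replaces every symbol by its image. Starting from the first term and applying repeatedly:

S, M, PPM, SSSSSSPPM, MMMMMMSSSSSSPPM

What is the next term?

Applying the rule to each of the 15 symbols of MMMMMMSSSSSSPPM gives the pieces PPM PPM PPM PPM PPM PPM M M M M M M SSS SSS PPM, which concatenate to the answer.

PPMPPMPPMPPMPPMPPMMMMMMMSSSSSSPPM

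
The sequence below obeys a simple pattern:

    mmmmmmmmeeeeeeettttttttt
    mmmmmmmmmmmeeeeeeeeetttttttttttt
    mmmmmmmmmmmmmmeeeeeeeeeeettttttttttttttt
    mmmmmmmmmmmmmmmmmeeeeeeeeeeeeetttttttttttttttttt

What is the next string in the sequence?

mmmmmmmmmmmmmmmmmmmmeeeeeeeeeeeeeeettttttttttttttttttttt

Each string has the form m^{3n-1} e^{2n+1} t^{3n}, where the shown terms are n = 3, 4, 5, 6.
For the next term, n = 7, so the run lengths are 20, 15, 21.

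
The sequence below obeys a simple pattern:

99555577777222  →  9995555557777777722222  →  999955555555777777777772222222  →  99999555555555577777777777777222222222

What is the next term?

9999995555555555557777777777777777722222222222

Term n consists of n+1 9's, followed by 2n+2 5's, followed by 3n+2 7's, followed by 2n+1 2's (n = 1, 2, …).
At n = 5 the blocks have lengths 6, 12, 17, 11.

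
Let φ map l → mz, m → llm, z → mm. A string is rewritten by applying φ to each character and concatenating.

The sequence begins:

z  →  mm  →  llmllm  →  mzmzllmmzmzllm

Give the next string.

φ(mzmzllmmzmzllm) expands symbol-by-symbol to llm mm llm mm mz mz llm llm mm llm mm mz mz llm; joining the 14 pieces gives the next term.

llmmmllmmmmzmzllmllmmmllmmmmzmzllm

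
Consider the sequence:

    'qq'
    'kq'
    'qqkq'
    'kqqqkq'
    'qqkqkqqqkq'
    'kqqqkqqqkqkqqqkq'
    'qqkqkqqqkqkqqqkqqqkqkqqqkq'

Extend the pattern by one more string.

This is a Fibonacci-style word recurrence s(k) = s(k−2)·s(k−1): e.g. qq·kq = qqkq.
Continuing: kqqqkqqqkqkqqqkq · qqkqkqqqkqkqqqkqqqkqkqqqkq gives term 8.

kqqqkqqqkqkqqqkqqqkqkqqqkqkqqqkqqqkqkqqqkq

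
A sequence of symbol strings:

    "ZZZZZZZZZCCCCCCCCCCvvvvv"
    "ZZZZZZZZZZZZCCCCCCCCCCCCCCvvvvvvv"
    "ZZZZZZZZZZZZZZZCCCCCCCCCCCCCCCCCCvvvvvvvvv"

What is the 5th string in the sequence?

ZZZZZZZZZZZZZZZZZZZZZCCCCCCCCCCCCCCCCCCCCCCCCCCvvvvvvvvvvvvv

Term n consists of 3n Z's, followed by 4n-2 C's, followed by 2n-1 v's, where the shown terms are n = 3, 4, 5.
Setting n = 7 gives 21, 26, 13 characters in each block.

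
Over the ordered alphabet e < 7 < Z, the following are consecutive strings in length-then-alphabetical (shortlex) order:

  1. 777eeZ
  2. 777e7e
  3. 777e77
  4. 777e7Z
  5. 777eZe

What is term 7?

777eZZ

Advancing 2 positions from 777eZe through 777eZe → 777eZ7 reaches term 7.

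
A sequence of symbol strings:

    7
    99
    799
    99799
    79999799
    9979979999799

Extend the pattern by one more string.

799997999979979999799

From term 3 onward, concatenate the second-to-last term with the last: 7·99 = 799, 99·799 = 99799, …
The next term joins 79999799 and 9979979999799.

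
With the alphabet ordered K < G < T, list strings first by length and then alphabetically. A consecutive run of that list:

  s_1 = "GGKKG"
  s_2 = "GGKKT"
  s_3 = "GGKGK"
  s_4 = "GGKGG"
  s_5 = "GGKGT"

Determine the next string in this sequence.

The successor of GGKGT increments the rightmost position that isn't already T and resets every position after it to K.

GGKTK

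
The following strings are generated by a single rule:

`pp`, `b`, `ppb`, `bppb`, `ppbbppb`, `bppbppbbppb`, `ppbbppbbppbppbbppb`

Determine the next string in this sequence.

Each term (from the third on) is the two preceding terms concatenated in order: term 3 = pp·b = ppb.
The next term joins bppbppbbppb and ppbbppbbppbppbbppb.

bppbppbbppbppbbppbbppbppbbppb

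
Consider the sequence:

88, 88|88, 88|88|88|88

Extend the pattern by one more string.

Each string is two copies of the previous one joined by '|'.
Doubling 88|88|88|88 with '|' between the halves:

88|88|88|88|88|88|88|88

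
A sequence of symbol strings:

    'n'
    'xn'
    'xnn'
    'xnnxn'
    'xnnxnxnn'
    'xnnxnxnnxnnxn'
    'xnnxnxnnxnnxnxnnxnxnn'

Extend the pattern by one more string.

From term 3 onward, concatenate the last term with the second-to-last: xn·n = xnn, xnn·xn = xnnxn, …
So term 8 is xnnxnxnnxnnxnxnnxnxnn·xnnxnxnnxnnxn.

xnnxnxnnxnnxnxnnxnxnnxnnxnxnnxnnxn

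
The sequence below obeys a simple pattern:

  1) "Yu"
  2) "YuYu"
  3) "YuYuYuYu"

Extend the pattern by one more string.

s(k+1) = s(k)·s(k) — each term doubles the last.
Doubling YuYuYuYu:

YuYuYuYuYuYuYuYu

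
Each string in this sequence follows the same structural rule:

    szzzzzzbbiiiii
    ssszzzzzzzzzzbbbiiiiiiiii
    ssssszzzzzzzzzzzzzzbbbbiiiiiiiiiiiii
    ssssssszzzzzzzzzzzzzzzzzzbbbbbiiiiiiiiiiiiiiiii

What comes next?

ssssssssszzzzzzzzzzzzzzzzzzzzzzbbbbbbiiiiiiiiiiiiiiiiiiiii

The n-th term is 2n-1 s's then 4n+2 z's then n+1 b's then 4n+1 i's (n = 1, 2, …).
For the next term, n = 5, so the run lengths are 9, 22, 6, 21.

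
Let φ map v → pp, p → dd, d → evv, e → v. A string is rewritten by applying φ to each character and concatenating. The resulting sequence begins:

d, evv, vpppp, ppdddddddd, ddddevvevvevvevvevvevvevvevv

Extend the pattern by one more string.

Rewriting the 28 symbols of ddddevvevvevvevvevvevvevvevv one by one yields evv evv evv evv v pp pp v pp pp v pp pp v pp pp v pp pp v pp pp v pp pp v pp pp; concatenated:

evvevvevvevvvppppvppppvppppvppppvppppvppppvppppvpppp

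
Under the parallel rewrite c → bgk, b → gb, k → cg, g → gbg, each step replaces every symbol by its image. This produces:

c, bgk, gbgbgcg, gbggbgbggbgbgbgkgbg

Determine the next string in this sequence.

φ(gbggbgbggbgbgbgkgbg) expands symbol-by-symbol to gbg gb gbg gbg gb gbg gb gbg gbg gb gbg gb gbg gb gbg cg gbg gb gbg; joining the 19 pieces gives the next term.

gbggbgbggbggbgbggbgbggbggbgbggbgbggbgbgcggbggbgbg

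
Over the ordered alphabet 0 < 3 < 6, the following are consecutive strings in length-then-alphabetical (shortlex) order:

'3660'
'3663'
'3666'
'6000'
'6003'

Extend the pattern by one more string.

6006

Find the rightmost character of 6003 below 6, bump it to the next letter, and reset everything to its right to 0.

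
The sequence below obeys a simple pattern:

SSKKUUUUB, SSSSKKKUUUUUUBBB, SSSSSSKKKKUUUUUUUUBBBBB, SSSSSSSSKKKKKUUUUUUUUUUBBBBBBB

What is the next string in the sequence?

SSSSSSSSSSKKKKKKUUUUUUUUUUUUBBBBBBBBB

Reading off run lengths: S runs 2, 4, 6, 8; K runs 2, 3, 4, 5; U runs 4, 6, 8, 10; B runs 1, 3, 5, 7 — each is linear in n (n = 1, 2, …).
Setting n = 5 gives 10, 6, 12, 9 characters in each block.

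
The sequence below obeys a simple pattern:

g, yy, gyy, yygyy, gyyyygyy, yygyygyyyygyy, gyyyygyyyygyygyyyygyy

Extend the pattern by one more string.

This is a Fibonacci-style word recurrence s(k) = s(k−2)·s(k−1): e.g. g·yy = gyy.
Continuing: yygyygyyyygyy · gyyyygyyyygyygyyyygyy gives term 8.

yygyygyyyygyygyyyygyyyygyygyyyygyy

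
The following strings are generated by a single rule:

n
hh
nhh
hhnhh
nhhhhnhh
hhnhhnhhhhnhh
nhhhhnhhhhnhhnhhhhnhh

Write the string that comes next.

hhnhhnhhhhnhhnhhhhnhhhhnhhnhhhhnhh

Each term (from the third on) is the two preceding terms concatenated in order: term 3 = n·hh = nhh.
The next term joins hhnhhnhhhhnhh and nhhhhnhhhhnhhnhhhhnhh.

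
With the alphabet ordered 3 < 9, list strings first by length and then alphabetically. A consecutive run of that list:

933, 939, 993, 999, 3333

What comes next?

Find the rightmost character of 3333 below 9, bump it to the next letter, and reset everything to its right to 3.

3339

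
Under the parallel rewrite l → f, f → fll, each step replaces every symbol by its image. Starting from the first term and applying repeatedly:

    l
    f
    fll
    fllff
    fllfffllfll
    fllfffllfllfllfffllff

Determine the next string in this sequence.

Rewriting the 21 symbols of fllfffllfllfllfffllff one by one yields fll f f fll fll fll f f fll f f fll f f fll fll fll f f fll fll; concatenated:

fllfffllfllfllfffllfffllfffllfllfllfffllfll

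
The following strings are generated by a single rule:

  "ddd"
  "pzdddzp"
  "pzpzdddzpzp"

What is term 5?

pzpzpzpzdddzpzpzpzp

Every step adds pz to the front and zp to the end of the previous string.
From pzpzdddzpzp, 2 further steps: pzpzdddzpzp → pzpzpzdddzpzpzp → (answer).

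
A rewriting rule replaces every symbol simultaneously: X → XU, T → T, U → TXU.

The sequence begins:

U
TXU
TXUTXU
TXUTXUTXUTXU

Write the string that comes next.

TXUTXUTXUTXUTXUTXUTXUTXU

Apply φ to TXUTXUTXUTXU symbol by symbol: T→T, X→XU, U→TXU, T→T, X→XU, U→TXU, T→T, X→XU, U→TXU, T→T, X→XU, U→TXU; joined: T XU TXU T XU TXU T XU TXU T XU TXU.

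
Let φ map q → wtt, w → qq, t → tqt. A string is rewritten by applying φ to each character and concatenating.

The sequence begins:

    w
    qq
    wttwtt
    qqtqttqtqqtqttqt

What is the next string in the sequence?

wttwtttqtwtttqttqtwtttqtwttwtttqtwtttqttqtwtttqt

Applying the rule to each of the 16 symbols of qqtqttqtqqtqttqt gives the pieces wtt wtt tqt wtt tqt tqt wtt tqt wtt wtt tqt wtt tqt tqt wtt tqt, which concatenate to the answer.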